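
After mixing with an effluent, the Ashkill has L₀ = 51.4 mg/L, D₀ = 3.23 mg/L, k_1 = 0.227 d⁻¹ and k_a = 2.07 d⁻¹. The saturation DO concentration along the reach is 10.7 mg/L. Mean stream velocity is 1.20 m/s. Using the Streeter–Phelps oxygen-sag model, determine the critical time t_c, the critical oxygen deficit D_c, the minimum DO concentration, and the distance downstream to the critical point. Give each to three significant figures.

t_c ≈ 0.812 d; D_c ≈ 4.69 mg/L; min DO ≈ 6.01 mg/L; x_c ≈ 84.2 km

t_c = [1/(k_a−k_1)] ln[(k_a/k_1)(1 − D₀(k_a−k_1)/(k_1 L₀))]
= [1/(2.07−0.227)] ln[(2.07/0.227)(1 − 3.23×1.843/(0.227×51.4))]
= (1/1.843) ln[9.119 × 0.4898] = 0.5426 × ln(4.466) = 0.5426 × 1.497 = 0.8120 d.
D_c = (k_1/k_a) L₀ e^(−k_1 t_c) = (0.227/2.07) × 51.4 × e^(−0.227×0.8120) = 0.1097 × 51.4 × 0.8317 = 4.688 mg/L.
Minimum DO = C_s − D_c = 10.7 − 4.688 = 6.012 mg/L.
x_c = v t_c = 1.20 m/s × 0.8120 d × 86400 s/d = 84190 m ≈ 84.2 km.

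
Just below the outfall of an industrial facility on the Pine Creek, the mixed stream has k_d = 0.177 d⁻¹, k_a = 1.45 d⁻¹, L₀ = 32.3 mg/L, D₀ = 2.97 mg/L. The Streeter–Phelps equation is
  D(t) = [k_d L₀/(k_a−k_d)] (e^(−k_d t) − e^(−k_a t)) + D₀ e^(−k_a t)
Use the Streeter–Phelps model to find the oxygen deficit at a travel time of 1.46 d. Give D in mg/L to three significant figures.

k_d L₀/(k_a−k_d) = 0.177×32.3/(1.45−0.177) = 5.717/1.273 = 4.491 mg/L.
e^(−k_d t) = e^(−0.177×1.460) = 0.7723; e^(−k_a t) = e^(−1.45×1.460) = 0.1204.
D = 4.491 × (0.7723 − 0.1204) + 2.97 × 0.1204 = 2.928 + 0.3576 = 3.285 mg/L.

D ≈ 3.29 mg/L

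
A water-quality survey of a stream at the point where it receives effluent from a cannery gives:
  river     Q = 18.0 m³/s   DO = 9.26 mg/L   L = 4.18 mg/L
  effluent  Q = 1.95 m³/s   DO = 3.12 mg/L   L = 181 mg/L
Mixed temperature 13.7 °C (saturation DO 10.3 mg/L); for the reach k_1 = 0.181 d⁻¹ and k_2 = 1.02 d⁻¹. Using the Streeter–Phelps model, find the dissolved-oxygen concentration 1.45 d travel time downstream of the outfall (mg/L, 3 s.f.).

Mixed DO = (18.0×9.26 + 1.95×3.12)/(18.0+1.95) = 172.8/19.95 = 8.660 mg/L.
Mixed L₀ = (18.0×4.18 + 1.95×181)/(19.95) = 428.2/19.95 = 21.46 mg/L.
Initial deficit D₀ = C_s − DO₀ = 10.3 − 8.660 = 1.640 mg/L.
D(1.45) = [0.181×21.46/(1.02−0.181)](e^(−0.181×1.45) − e^(−1.02×1.45)) + 1.640 e^(−1.02×1.45)
= 4.630 × (0.7692 − 0.2279) + 1.640 × 0.2279 = 2.880 mg/L.
DO = 10.3 − 2.880 = 7.420 mg/L.

DO ≈ 7.42 mg/L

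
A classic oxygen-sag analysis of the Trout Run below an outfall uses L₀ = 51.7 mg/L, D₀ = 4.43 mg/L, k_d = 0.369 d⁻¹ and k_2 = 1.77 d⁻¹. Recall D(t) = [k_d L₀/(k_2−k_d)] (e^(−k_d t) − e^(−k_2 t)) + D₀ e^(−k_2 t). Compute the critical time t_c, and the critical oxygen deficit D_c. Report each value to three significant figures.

At the critical point dD/dt = 0, so k_d L₀ e^(−k_d t) = k_2 D. Substituting D(t) from the Streeter–Phelps equation and solving for t gives
t_c = ln[(k_2/k_d)(1 − D₀(k_2−k_d)/(k_d L₀))] / (k_2−k_d).
Here k_2−k_d = 1.401 d⁻¹ and 1 − D₀(k_2−k_d)/(k_d L₀) = 1 − 4.43×1.401/(0.369×51.7) = 0.6747, so
t_c = ln(4.797 × 0.6747) / 1.401 = 1.174 / 1.401 = 0.8383 d.
L(t_c) = L₀ e^(−k_d t_c) = 51.7 × 0.7339 = 37.95 mg/L, and at the critical point k_2 D_c = k_d L, so D_c = (0.369/1.77) × 37.95 = 7.911 mg/L.

t_c ≈ 0.838 d; D_c ≈ 7.91 mg/L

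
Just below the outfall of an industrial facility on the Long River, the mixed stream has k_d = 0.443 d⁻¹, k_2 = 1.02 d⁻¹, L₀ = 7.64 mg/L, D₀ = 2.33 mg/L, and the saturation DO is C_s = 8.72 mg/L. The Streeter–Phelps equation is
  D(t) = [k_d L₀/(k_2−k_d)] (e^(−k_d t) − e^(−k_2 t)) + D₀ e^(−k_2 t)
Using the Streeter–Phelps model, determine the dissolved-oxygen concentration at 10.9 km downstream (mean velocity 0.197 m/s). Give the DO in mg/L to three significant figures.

Travel time t = x/v = 10.9 km / (0.197 m/s) = 10900 m / 0.197 m/s = 55330 s = 0.6404 d.
k_d L₀/(k_2−k_d) = 0.443×7.64/(1.02−0.443) = 3.385/0.5770 = 5.866 mg/L.
e^(−k_d t) = e^(−0.443×0.6404) = 0.7530; e^(−k_2 t) = e^(−1.02×0.6404) = 0.5204.
D = 5.866 × (0.7530 − 0.5204) + 2.33 × 0.5204 = 1.364 + 1.212 = 2.577 mg/L.
DO = C_s − D = 8.72 − 2.577 = 6.143 mg/L.

DO ≈ 6.14 mg/L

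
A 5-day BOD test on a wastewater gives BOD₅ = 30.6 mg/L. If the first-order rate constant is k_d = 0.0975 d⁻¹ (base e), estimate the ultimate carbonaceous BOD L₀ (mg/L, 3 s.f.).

L₀ ≈ 79.3 mg/L

BOD₅ = L₀(1 − e^(−5k_d)) ⇒ L₀ = BOD₅ / (1 − e^(−5×0.0975))
= 30.6 / (1 − 0.6142) = 30.6 / 0.3858 = 79.31 mg/L.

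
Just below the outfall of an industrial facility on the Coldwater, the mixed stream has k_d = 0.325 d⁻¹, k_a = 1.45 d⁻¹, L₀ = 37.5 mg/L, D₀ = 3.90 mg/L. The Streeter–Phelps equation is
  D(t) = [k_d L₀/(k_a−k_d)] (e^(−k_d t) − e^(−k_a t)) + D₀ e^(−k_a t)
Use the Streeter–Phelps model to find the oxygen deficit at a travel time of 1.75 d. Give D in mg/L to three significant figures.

k_d L₀/(k_a−k_d) = 0.325×37.5/(1.45−0.325) = 12.19/1.125 = 10.83 mg/L.
e^(−k_d t) = e^(−0.325×1.750) = 0.5662; e^(−k_a t) = e^(−1.45×1.750) = 0.07906.
D = 10.83 × (0.5662 − 0.07906) + 3.90 × 0.07906 = 5.278 + 0.3083 = 5.586 mg/L.

D ≈ 5.59 mg/L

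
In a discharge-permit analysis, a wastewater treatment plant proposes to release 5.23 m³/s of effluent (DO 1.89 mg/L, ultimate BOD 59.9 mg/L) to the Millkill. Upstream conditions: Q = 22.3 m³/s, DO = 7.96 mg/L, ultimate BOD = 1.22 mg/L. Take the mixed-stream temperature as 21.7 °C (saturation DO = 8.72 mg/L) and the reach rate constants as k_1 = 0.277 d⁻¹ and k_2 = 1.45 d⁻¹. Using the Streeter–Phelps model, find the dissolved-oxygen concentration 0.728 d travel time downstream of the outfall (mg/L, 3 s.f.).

Mixed DO = (22.3×7.96 + 5.23×1.89)/(22.3+5.23) = 187.4/27.53 = 6.807 mg/L.
Mixed L₀ = (22.3×1.22 + 5.23×59.9)/(27.53) = 340.5/27.53 = 12.37 mg/L.
Initial deficit D₀ = C_s − DO₀ = 8.72 − 6.807 = 1.913 mg/L.
D(0.728) = [0.277×12.37/(1.45−0.277)](e^(−0.277×0.728) − e^(−1.45×0.728)) + 1.913 e^(−1.45×0.728)
= 2.921 × (0.8174 − 0.3480) + 1.913 × 0.3480 = 2.037 mg/L.
DO = 8.72 − 2.037 = 6.683 mg/L.

DO ≈ 6.68 mg/L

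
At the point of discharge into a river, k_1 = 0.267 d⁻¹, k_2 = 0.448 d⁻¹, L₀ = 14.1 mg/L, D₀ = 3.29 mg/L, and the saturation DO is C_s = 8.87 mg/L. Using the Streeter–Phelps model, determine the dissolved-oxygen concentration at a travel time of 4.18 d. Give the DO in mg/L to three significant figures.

DO ≈ 4.75 mg/L

k_1 L₀/(k_2−k_1) = 0.267×14.1/(0.448−0.267) = 3.765/0.1810 = 20.80 mg/L.
e^(−k_1 t) = e^(−0.267×4.180) = 0.3276; e^(−k_2 t) = e^(−0.448×4.180) = 0.1537.
D = 20.80 × (0.3276 − 0.1537) + 3.29 × 0.1537 = 3.616 + 0.5057 = 4.122 mg/L.
DO = C_s − D = 8.87 − 4.122 = 4.748 mg/L.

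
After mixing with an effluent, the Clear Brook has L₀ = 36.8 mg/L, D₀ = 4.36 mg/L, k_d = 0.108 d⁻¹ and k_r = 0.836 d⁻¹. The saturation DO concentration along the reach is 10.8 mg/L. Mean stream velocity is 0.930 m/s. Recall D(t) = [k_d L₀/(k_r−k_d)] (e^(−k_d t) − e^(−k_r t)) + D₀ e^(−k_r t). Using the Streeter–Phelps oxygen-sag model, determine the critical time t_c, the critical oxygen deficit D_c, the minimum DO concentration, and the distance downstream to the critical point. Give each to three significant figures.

t_c ≈ 0.610 d; D_c ≈ 4.45 mg/L; min DO ≈ 6.35 mg/L; x_c ≈ 49.0 km

At the critical point dD/dt = 0, so k_d L₀ e^(−k_d t) = k_r D. Substituting D(t) from the Streeter–Phelps equation and solving for t gives
t_c = ln[(k_r/k_d)(1 − D₀(k_r−k_d)/(k_d L₀))] / (k_r−k_d).
Here k_r−k_d = 0.7280 d⁻¹ and 1 − D₀(k_r−k_d)/(k_d L₀) = 1 − 4.36×0.7280/(0.108×36.8) = 0.2014, so
t_c = ln(7.741 × 0.2014) / 0.7280 = 0.4439 / 0.7280 = 0.6097 d.
L(t_c) = L₀ e^(−k_d t_c) = 36.8 × 0.9363 = 34.45 mg/L, and at the critical point k_r D_c = k_d L, so D_c = (0.108/0.836) × 34.45 = 4.451 mg/L.
Minimum DO = C_s − D_c = 10.8 − 4.451 = 6.349 mg/L.
x_c = v t_c = 0.930 m/s × 0.6097 d × 86400 s/d = 48990 m ≈ 49.0 km.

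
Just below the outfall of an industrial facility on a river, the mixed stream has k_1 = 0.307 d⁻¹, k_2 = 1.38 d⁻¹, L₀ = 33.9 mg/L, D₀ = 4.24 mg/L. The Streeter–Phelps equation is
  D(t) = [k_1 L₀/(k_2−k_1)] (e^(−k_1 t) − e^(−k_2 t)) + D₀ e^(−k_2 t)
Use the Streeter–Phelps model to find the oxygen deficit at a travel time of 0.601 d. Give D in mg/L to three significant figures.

k_1 L₀/(k_2−k_1) = 0.307×33.9/(1.38−0.307) = 10.41/1.073 = 9.699 mg/L.
e^(−k_1 t) = e^(−0.307×0.6010) = 0.8315; e^(−k_2 t) = e^(−1.38×0.6010) = 0.4363.
D = 9.699 × (0.8315 − 0.4363) + 4.24 × 0.4363 = 3.833 + 1.850 = 5.683 mg/L.

D ≈ 5.68 mg/L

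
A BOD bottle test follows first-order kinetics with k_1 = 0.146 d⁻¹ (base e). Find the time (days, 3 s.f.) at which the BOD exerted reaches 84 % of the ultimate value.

y/L₀ = 1 − e^(−k_1 t) = 0.84 ⇒ e^(−k_1 t) = 0.160
t = −ln(0.160) / 0.146 = 1.833 / 0.146 = 12.55 d.

t ≈ 12.6 d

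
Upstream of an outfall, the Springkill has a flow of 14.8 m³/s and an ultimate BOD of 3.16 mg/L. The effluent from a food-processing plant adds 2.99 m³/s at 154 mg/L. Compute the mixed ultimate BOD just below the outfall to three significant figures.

28.5 mg/L

Flow-weighted mixing: C = (Q_r C_r + Q_w C_w)/(Q_r + Q_w)
= (14.8×3.16 + 2.99×154)/(14.8 + 2.99) = 507.2/17.79 = 28.51 mg/L.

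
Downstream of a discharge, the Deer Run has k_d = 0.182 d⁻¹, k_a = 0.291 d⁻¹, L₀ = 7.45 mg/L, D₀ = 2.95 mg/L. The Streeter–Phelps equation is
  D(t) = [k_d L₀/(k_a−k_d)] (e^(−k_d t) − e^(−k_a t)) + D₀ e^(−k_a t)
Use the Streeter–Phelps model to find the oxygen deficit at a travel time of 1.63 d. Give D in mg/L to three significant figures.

D ≈ 3.34 mg/L

k_d L₀/(k_a−k_d) = 0.182×7.45/(0.291−0.182) = 1.356/0.1090 = 12.44 mg/L.
e^(−k_d t) = e^(−0.182×1.630) = 0.7433; e^(−k_a t) = e^(−0.291×1.630) = 0.6223.
D = 12.44 × (0.7433 − 0.6223) + 2.95 × 0.6223 = 1.505 + 1.836 = 3.341 mg/L.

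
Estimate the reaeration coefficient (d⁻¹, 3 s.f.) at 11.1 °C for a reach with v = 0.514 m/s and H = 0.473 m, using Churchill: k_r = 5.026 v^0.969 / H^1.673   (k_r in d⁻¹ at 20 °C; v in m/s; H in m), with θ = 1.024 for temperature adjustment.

k_r(20) = 5.026 × 0.514^0.969 / 0.473^1.673 = 5.026 × 0.5247 / 0.2858 = 9.228 d⁻¹.
k_r(11.1) = 9.228 × 1.024^(11.1−20) = 9.228 × 0.8097 = 7.472 d⁻¹.

k_r ≈ 7.47 d⁻¹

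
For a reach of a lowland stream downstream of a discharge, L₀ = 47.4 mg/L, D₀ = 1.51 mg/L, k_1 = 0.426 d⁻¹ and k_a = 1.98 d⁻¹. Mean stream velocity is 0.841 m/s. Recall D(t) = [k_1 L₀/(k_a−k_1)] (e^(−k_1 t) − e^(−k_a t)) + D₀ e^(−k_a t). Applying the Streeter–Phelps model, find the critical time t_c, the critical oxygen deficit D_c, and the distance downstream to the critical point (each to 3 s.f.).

t_c ≈ 0.909 d; D_c ≈ 6.92 mg/L; x_c ≈ 66.1 km

With k_a/k_1 = 4.648 and 1 − D₀(k_a−k_1)/(k_1 L₀) = 0.8838,
t_c = ln(4.648 × 0.8838) / (1.98 − 0.426) = ln(4.108) / 1.554 = 1.413/1.554 = 0.9092 d.
L(t_c) = L₀ e^(−k_1 t_c) = 47.4 × 0.6789 = 32.18 mg/L, and at the critical point k_a D_c = k_1 L, so D_c = (0.426/1.98) × 32.18 = 6.923 mg/L.
x_c = v t_c = 0.841 m/s × 0.9092 d × 86400 s/d = 66060 m ≈ 66.1 km.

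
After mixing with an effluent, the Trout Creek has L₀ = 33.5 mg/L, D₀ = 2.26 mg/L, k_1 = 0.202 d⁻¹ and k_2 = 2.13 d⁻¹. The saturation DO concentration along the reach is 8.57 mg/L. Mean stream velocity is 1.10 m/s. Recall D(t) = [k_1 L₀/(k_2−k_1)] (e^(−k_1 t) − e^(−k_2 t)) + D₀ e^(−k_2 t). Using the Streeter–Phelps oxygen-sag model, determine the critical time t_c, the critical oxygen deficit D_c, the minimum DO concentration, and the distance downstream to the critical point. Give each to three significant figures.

With k_2/k_1 = 10.54 and 1 − D₀(k_2−k_1)/(k_1 L₀) = 0.3561,
t_c = ln(10.54 × 0.3561) / (2.13 − 0.202) = ln(3.755) / 1.928 = 1.323/1.928 = 0.6862 d.
D_c = (k_1/k_2) L₀ e^(−k_1 t_c) = (0.202/2.13) × 33.5 × e^(−0.202×0.6862) = 0.09484 × 33.5 × 0.8706 = 2.766 mg/L.
Minimum DO = C_s − D_c = 8.57 − 2.766 = 5.804 mg/L.
x_c = v t_c = 1.10 m/s × 0.6862 d × 86400 s/d = 65220 m ≈ 65.2 km.

t_c ≈ 0.686 d; D_c ≈ 2.77 mg/L; min DO ≈ 5.80 mg/L; x_c ≈ 65.2 km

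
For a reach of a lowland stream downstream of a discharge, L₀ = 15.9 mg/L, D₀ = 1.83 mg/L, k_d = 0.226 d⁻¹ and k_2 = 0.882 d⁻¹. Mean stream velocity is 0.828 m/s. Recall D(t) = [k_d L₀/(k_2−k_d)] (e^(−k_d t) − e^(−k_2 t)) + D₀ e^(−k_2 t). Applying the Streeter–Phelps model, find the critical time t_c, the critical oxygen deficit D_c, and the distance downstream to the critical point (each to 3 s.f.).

t_c ≈ 1.46 d; D_c ≈ 2.93 mg/L; x_c ≈ 104 km

With k_2/k_d = 3.903 and 1 − D₀(k_2−k_d)/(k_d L₀) = 0.6659,
t_c = ln(3.903 × 0.6659) / (0.882 − 0.226) = ln(2.599) / 0.6560 = 0.9551/0.6560 = 1.456 d.
D_c = (k_d/k_2) L₀ e^(−k_d t_c) = (0.226/0.882) × 15.9 × e^(−0.226×1.456) = 0.2562 × 15.9 × 0.7196 = 2.932 mg/L.
x_c = v t_c = 0.828 m/s × 1.456 d × 86400 s/d = 104200 m ≈ 104 km.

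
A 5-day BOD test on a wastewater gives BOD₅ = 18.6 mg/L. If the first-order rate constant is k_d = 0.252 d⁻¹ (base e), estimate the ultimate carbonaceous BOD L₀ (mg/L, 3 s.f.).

L₀ ≈ 26.0 mg/L

BOD₅ = L₀(1 − e^(−5k_d)) ⇒ L₀ = BOD₅ / (1 − e^(−5×0.252))
= 18.6 / (1 − 0.2837) = 18.6 / 0.7163 = 25.97 mg/L.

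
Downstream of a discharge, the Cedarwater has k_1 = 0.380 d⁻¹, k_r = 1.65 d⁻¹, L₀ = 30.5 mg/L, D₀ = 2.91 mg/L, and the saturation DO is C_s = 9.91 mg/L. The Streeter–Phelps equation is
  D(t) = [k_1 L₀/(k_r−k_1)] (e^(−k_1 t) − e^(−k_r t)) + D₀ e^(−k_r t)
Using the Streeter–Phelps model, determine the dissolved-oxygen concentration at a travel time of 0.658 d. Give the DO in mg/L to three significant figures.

k_1 L₀/(k_r−k_1) = 0.380×30.5/(1.65−0.380) = 11.59/1.270 = 9.126 mg/L.
e^(−k_1 t) = e^(−0.380×0.6580) = 0.7788; e^(−k_r t) = e^(−1.65×0.6580) = 0.3377.
D = 9.126 × (0.7788 − 0.3377) + 2.91 × 0.3377 = 4.026 + 0.9826 = 5.008 mg/L.
DO = C_s − D = 9.91 − 5.008 = 4.902 mg/L.

DO ≈ 4.90 mg/L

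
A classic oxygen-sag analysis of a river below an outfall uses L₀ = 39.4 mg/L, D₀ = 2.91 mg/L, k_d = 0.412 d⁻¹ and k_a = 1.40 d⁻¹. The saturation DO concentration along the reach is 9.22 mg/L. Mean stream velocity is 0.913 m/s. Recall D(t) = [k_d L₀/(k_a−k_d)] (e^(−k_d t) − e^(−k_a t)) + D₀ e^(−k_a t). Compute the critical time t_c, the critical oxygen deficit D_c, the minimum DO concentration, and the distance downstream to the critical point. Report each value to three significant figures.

With k_a/k_d = 3.398 and 1 − D₀(k_a−k_d)/(k_d L₀) = 0.8229,
t_c = ln(3.398 × 0.8229) / (1.40 − 0.412) = ln(2.796) / 0.9880 = 1.028/0.9880 = 1.041 d.
L(t_c) = L₀ e^(−k_d t_c) = 39.4 × 0.6513 = 25.66 mg/L, and at the critical point k_a D_c = k_d L, so D_c = (0.412/1.40) × 25.66 = 7.552 mg/L.
Minimum DO = C_s − D_c = 9.22 − 7.552 = 1.668 mg/L.
x_c = v t_c = 0.913 m/s × 1.041 d × 86400 s/d = 82100 m ≈ 82.1 km.

t_c ≈ 1.04 d; D_c ≈ 7.55 mg/L; min DO ≈ 1.67 mg/L; x_c ≈ 82.1 km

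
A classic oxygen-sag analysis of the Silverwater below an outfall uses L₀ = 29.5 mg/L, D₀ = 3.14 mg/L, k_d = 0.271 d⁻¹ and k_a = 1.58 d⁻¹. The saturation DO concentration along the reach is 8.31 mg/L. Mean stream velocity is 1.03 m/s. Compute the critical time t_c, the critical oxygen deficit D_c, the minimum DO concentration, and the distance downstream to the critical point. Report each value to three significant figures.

t_c ≈ 0.795 d; D_c ≈ 4.08 mg/L; min DO ≈ 4.23 mg/L; x_c ≈ 70.8 km

At the critical point dD/dt = 0, so k_d L₀ e^(−k_d t) = k_a D. Substituting D(t) from the Streeter–Phelps equation and solving for t gives
t_c = ln[(k_a/k_d)(1 − D₀(k_a−k_d)/(k_d L₀))] / (k_a−k_d).
Here k_a−k_d = 1.309 d⁻¹ and 1 − D₀(k_a−k_d)/(k_d L₀) = 1 − 3.14×1.309/(0.271×29.5) = 0.4859, so
t_c = ln(5.830 × 0.4859) / 1.309 = 1.041 / 1.309 = 0.7954 d.
L(t_c) = L₀ e^(−k_d t_c) = 29.5 × 0.8061 = 23.78 mg/L, and at the critical point k_a D_c = k_d L, so D_c = (0.271/1.58) × 23.78 = 4.079 mg/L.
Minimum DO = C_s − D_c = 8.31 − 4.079 = 4.231 mg/L.
x_c = v t_c = 1.03 m/s × 0.7954 d × 86400 s/d = 70790 m ≈ 70.8 km.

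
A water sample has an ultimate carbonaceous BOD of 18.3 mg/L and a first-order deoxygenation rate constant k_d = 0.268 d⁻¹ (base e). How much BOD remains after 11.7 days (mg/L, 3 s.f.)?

L_t = L₀ e^(−k_d t) = 18.3 × e^(−0.268×11.7) = 18.3 × 0.04347 = 0.7956 mg/L.

L ≈ 0.796 mg/L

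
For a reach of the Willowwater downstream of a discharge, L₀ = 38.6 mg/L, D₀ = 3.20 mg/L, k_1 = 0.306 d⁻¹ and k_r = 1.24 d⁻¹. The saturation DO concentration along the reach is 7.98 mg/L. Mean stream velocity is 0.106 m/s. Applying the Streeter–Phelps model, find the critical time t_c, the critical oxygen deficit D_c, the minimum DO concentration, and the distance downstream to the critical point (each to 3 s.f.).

t_c ≈ 1.19 d; D_c ≈ 6.63 mg/L; min DO ≈ 1.35 mg/L; x_c ≈ 10.9 km

At the critical point dD/dt = 0, so k_1 L₀ e^(−k_1 t) = k_r D. Substituting D(t) from the Streeter–Phelps equation and solving for t gives
t_c = ln[(k_r/k_1)(1 − D₀(k_r−k_1)/(k_1 L₀))] / (k_r−k_1).
Here k_r−k_1 = 0.9340 d⁻¹ and 1 − D₀(k_r−k_1)/(k_1 L₀) = 1 − 3.20×0.9340/(0.306×38.6) = 0.7470, so
t_c = ln(4.052 × 0.7470) / 0.9340 = 1.108 / 0.9340 = 1.186 d.
L(t_c) = L₀ e^(−k_1 t_c) = 38.6 × 0.6957 = 26.85 mg/L, and at the critical point k_r D_c = k_1 L, so D_c = (0.306/1.24) × 26.85 = 6.627 mg/L.
Minimum DO = C_s − D_c = 7.98 − 6.627 = 1.353 mg/L.
x_c = v t_c = 0.106 m/s × 1.186 d × 86400 s/d = 10860 m ≈ 10.9 km.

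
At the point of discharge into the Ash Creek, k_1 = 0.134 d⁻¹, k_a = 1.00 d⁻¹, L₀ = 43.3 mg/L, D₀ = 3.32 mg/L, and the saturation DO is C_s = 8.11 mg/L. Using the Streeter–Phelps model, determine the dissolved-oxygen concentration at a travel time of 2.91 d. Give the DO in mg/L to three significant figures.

DO ≈ 3.76 mg/L

k_1 L₀/(k_a−k_1) = 0.134×43.3/(1.00−0.134) = 5.802/0.8660 = 6.700 mg/L.
e^(−k_1 t) = e^(−0.134×2.910) = 0.6771; e^(−k_a t) = e^(−1.00×2.910) = 0.05448.
D = 6.700 × (0.6771 − 0.05448) + 3.32 × 0.05448 = 4.172 + 0.1809 = 4.352 mg/L.
DO = C_s − D = 8.11 − 4.352 = 3.758 mg/L.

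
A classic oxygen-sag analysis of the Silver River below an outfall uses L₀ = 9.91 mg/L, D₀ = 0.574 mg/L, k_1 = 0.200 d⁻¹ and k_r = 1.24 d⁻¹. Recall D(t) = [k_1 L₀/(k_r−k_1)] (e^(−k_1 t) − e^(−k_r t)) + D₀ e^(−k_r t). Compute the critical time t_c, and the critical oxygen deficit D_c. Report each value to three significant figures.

t_c ≈ 1.41 d; D_c ≈ 1.21 mg/L

At the critical point dD/dt = 0, so k_1 L₀ e^(−k_1 t) = k_r D. Substituting D(t) from the Streeter–Phelps equation and solving for t gives
t_c = ln[(k_r/k_1)(1 − D₀(k_r−k_1)/(k_1 L₀))] / (k_r−k_1).
Here k_r−k_1 = 1.040 d⁻¹ and 1 − D₀(k_r−k_1)/(k_1 L₀) = 1 − 0.574×1.040/(0.200×9.91) = 0.6988, so
t_c = ln(6.200 × 0.6988) / 1.040 = 1.466 / 1.040 = 1.410 d.
D_c = (k_1/k_r) L₀ e^(−k_1 t_c) = (0.200/1.24) × 9.91 × e^(−0.200×1.410) = 0.1613 × 9.91 × 0.7543 = 1.206 mg/L.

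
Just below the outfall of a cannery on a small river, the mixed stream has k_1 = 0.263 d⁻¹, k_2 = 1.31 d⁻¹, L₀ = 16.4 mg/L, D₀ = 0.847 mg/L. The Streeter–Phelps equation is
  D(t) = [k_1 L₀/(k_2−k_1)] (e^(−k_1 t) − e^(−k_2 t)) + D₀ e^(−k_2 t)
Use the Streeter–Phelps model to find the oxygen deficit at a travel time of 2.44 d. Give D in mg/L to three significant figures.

D ≈ 2.03 mg/L

k_1 L₀/(k_2−k_1) = 0.263×16.4/(1.31−0.263) = 4.313/1.047 = 4.120 mg/L.
e^(−k_1 t) = e^(−0.263×2.440) = 0.5264; e^(−k_2 t) = e^(−1.31×2.440) = 0.04091.
D = 4.120 × (0.5264 − 0.04091) + 0.847 × 0.04091 = 2.000 + 0.03465 = 2.035 mg/L.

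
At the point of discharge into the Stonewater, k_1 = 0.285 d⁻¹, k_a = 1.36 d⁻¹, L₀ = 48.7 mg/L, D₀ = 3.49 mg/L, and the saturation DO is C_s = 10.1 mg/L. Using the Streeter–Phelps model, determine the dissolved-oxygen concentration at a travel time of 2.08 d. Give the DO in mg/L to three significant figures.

DO ≈ 3.52 mg/L

k_1 L₀/(k_a−k_1) = 0.285×48.7/(1.36−0.285) = 13.88/1.075 = 12.91 mg/L.
e^(−k_1 t) = e^(−0.285×2.080) = 0.5528; e^(−k_a t) = e^(−1.36×2.080) = 0.05908.
D = 12.91 × (0.5528 − 0.05908) + 3.49 × 0.05908 = 6.374 + 0.2062 = 6.580 mg/L.
DO = C_s − D = 10.1 − 6.580 = 3.520 mg/L.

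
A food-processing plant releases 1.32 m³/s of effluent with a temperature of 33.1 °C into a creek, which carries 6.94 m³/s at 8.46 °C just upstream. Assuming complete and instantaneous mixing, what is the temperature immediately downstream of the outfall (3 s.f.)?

12.4 °C

Flow-weighted mixing: C = (Q_r C_r + Q_w C_w)/(Q_r + Q_w)
= (6.94×8.46 + 1.32×33.1)/(6.94 + 1.32) = 102.4/8.260 = 12.40 °C.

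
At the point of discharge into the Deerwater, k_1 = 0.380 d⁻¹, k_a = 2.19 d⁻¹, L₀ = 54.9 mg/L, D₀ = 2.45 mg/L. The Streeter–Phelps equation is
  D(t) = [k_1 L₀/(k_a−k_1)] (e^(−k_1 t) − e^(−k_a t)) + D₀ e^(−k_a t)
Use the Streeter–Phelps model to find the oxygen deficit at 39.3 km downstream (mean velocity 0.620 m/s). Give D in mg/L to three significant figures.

Travel time t = x/v = 39.3 km / (0.620 m/s) = 39300 m / 0.620 m/s = 63390 s = 0.7336 d.
k_1 L₀/(k_a−k_1) = 0.380×54.9/(2.19−0.380) = 20.86/1.810 = 11.53 mg/L.
e^(−k_1 t) = e^(−0.380×0.7336) = 0.7567; e^(−k_a t) = e^(−2.19×0.7336) = 0.2006.
D = 11.53 × (0.7567 − 0.2006) + 2.45 × 0.2006 = 6.410 + 0.4913 = 6.902 mg/L.

D ≈ 6.90 mg/L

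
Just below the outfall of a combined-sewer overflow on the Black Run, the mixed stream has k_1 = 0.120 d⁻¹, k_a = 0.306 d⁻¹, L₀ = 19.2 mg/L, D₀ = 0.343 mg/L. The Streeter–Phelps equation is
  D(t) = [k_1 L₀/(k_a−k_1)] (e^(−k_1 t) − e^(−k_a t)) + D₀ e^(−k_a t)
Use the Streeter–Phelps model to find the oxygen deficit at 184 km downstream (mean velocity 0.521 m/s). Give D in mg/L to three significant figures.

Travel time t = x/v = 184 km / (0.521 m/s) = 184000 m / 0.521 m/s = 353200 s = 4.088 d.
k_1 L₀/(k_a−k_1) = 0.120×19.2/(0.306−0.120) = 2.304/0.1860 = 12.39 mg/L.
e^(−k_1 t) = e^(−0.120×4.088) = 0.6123; e^(−k_a t) = e^(−0.306×4.088) = 0.2863.
D = 12.39 × (0.6123 − 0.2863) + 0.343 × 0.2863 = 4.039 + 0.09819 = 4.137 mg/L.

D ≈ 4.14 mg/L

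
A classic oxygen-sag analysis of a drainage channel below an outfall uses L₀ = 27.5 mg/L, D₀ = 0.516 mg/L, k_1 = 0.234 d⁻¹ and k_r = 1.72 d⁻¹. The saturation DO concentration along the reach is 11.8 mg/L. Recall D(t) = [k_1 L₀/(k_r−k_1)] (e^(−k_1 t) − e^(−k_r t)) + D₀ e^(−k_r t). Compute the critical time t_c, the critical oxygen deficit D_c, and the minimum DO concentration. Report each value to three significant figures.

t_c ≈ 1.26 d; D_c ≈ 2.79 mg/L; min DO ≈ 9.01 mg/L

With k_r/k_1 = 7.350 and 1 − D₀(k_r−k_1)/(k_1 L₀) = 0.8808,
t_c = ln(7.350 × 0.8808) / (1.72 − 0.234) = ln(6.475) / 1.486 = 1.868/1.486 = 1.257 d.
D_c = (k_1/k_r) L₀ e^(−k_1 t_c) = (0.234/1.72) × 27.5 × e^(−0.234×1.257) = 0.1360 × 27.5 × 0.7452 = 2.788 mg/L.
Minimum DO = C_s − D_c = 11.8 − 2.788 = 9.012 mg/L.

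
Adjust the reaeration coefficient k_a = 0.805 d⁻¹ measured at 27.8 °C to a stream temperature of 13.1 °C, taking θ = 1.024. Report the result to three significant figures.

k_a ≈ 0.568 d⁻¹

k_a(T₂) = k_a(T₁) · θ^(T₂−T₁) = 0.805 × 1.024^(13.1−27.8)
= 0.805 × 1.024^-14.7 = 0.805 × 0.7057 = 0.5680 d⁻¹.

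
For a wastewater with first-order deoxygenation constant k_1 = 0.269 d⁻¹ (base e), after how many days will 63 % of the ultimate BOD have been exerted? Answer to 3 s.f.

y/L₀ = 1 − e^(−k_1 t) = 0.63 ⇒ e^(−k_1 t) = 0.370
t = −ln(0.370) / 0.269 = 0.9943 / 0.269 = 3.696 d.

t ≈ 3.70 d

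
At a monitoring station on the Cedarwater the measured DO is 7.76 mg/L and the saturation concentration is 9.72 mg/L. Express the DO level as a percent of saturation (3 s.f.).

79.8 % saturation

% saturation = C/C_s × 100 = 7.76/9.72 × 100 = 79.8 %.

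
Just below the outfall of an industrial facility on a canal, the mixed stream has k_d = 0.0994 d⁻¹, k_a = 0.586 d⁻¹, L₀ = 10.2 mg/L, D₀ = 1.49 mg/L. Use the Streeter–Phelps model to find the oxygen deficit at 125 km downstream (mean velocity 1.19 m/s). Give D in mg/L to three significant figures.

Travel time t = x/v = 125 km / (1.19 m/s) = 125000 m / 1.19 m/s = 105000 s = 1.216 d.
k_d L₀/(k_a−k_d) = 0.0994×10.2/(0.586−0.0994) = 1.014/0.4866 = 2.084 mg/L.
e^(−k_d t) = e^(−0.0994×1.216) = 0.8862; e^(−k_a t) = e^(−0.586×1.216) = 0.4904.
D = 2.084 × (0.8862 − 0.4904) + 1.49 × 0.4904 = 0.8245 + 0.7308 = 1.555 mg/L.

D ≈ 1.56 mg/L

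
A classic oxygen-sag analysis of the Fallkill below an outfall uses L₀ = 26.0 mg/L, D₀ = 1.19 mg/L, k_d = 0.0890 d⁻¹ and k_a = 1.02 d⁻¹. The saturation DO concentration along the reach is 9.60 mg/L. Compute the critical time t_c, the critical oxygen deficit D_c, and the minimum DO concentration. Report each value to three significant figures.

At the critical point dD/dt = 0, so k_d L₀ e^(−k_d t) = k_a D. Substituting D(t) from the Streeter–Phelps equation and solving for t gives
t_c = ln[(k_a/k_d)(1 − D₀(k_a−k_d)/(k_d L₀))] / (k_a−k_d).
Here k_a−k_d = 0.9310 d⁻¹ and 1 − D₀(k_a−k_d)/(k_d L₀) = 1 − 1.19×0.9310/(0.0890×26.0) = 0.5212, so
t_c = ln(11.46 × 0.5212) / 0.9310 = 1.787 / 0.9310 = 1.920 d.
L(t_c) = L₀ e^(−k_d t_c) = 26.0 × 0.8429 = 21.92 mg/L, and at the critical point k_a D_c = k_d L, so D_c = (0.0890/1.02) × 21.92 = 1.912 mg/L.
Minimum DO = C_s − D_c = 9.60 − 1.912 = 7.688 mg/L.

t_c ≈ 1.92 d; D_c ≈ 1.91 mg/L; min DO ≈ 7.69 mg/L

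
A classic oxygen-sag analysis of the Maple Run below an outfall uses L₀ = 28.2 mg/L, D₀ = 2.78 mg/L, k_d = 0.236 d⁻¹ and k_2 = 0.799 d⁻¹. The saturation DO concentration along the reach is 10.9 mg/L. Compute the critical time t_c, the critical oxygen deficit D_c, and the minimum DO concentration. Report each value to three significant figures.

At the critical point dD/dt = 0, so k_d L₀ e^(−k_d t) = k_2 D. Substituting D(t) from the Streeter–Phelps equation and solving for t gives
t_c = ln[(k_2/k_d)(1 − D₀(k_2−k_d)/(k_d L₀))] / (k_2−k_d).
Here k_2−k_d = 0.5630 d⁻¹ and 1 − D₀(k_2−k_d)/(k_d L₀) = 1 − 2.78×0.5630/(0.236×28.2) = 0.7648, so
t_c = ln(3.386 × 0.7648) / 0.5630 = 0.9514 / 0.5630 = 1.690 d.
D_c = (k_d/k_2) L₀ e^(−k_d t_c) = (0.236/0.799) × 28.2 × e^(−0.236×1.690) = 0.2954 × 28.2 × 0.6711 = 5.590 mg/L.
Minimum DO = C_s − D_c = 10.9 − 5.590 = 5.310 mg/L.

t_c ≈ 1.69 d; D_c ≈ 5.59 mg/L; min DO ≈ 5.31 mg/L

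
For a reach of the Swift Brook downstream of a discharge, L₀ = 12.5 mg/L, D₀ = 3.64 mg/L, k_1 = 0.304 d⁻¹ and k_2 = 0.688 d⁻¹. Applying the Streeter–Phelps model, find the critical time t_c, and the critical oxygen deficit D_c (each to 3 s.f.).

At the critical point dD/dt = 0, so k_1 L₀ e^(−k_1 t) = k_2 D. Substituting D(t) from the Streeter–Phelps equation and solving for t gives
t_c = ln[(k_2/k_1)(1 − D₀(k_2−k_1)/(k_1 L₀))] / (k_2−k_1).
Here k_2−k_1 = 0.3840 d⁻¹ and 1 − D₀(k_2−k_1)/(k_1 L₀) = 1 − 3.64×0.3840/(0.304×12.5) = 0.6322, so
t_c = ln(2.263 × 0.6322) / 0.3840 = 0.3582 / 0.3840 = 0.9327 d.
L(t_c) = L₀ e^(−k_1 t_c) = 12.5 × 0.7531 = 9.414 mg/L, and at the critical point k_2 D_c = k_1 L, so D_c = (0.304/0.688) × 9.414 = 4.160 mg/L.

t_c ≈ 0.933 d; D_c ≈ 4.16 mg/L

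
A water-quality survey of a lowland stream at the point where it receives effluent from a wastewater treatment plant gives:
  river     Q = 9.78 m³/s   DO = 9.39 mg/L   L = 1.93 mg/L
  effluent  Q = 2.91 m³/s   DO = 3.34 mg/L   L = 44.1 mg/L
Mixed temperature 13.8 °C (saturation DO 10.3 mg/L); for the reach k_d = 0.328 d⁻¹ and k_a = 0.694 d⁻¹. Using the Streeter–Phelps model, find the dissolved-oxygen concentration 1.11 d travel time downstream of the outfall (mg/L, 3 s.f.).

DO ≈ 6.83 mg/L

Mixed DO = (9.78×9.39 + 2.91×3.34)/(9.78+2.91) = 101.6/12.69 = 8.003 mg/L.
Mixed L₀ = (9.78×1.93 + 2.91×44.1)/(12.69) = 147.2/12.69 = 11.60 mg/L.
Initial deficit D₀ = C_s − DO₀ = 10.3 − 8.003 = 2.297 mg/L.
D(1.11) = [0.328×11.60/(0.694−0.328)](e^(−0.328×1.11) − e^(−0.694×1.11)) + 2.297 e^(−0.694×1.11)
= 10.40 × (0.6948 − 0.4629) + 2.297 × 0.4629 = 3.475 mg/L.
DO = 10.3 − 3.475 = 6.825 mg/L.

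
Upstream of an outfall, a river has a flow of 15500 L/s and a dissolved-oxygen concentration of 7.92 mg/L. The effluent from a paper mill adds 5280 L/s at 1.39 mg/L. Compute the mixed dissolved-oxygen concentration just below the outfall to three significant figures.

6.26 mg/L

Flow-weighted mixing: C = (Q_r C_r + Q_w C_w)/(Q_r + Q_w)
= (15500×7.92 + 5280×1.39)/(15500 + 5280) = 130100/20780 = 6.261 mg/L.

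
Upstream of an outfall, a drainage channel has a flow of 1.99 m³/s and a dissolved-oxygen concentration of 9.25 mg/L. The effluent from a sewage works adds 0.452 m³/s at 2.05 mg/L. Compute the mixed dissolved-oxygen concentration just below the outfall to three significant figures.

Flow-weighted mixing: C = (Q_r C_r + Q_w C_w)/(Q_r + Q_w)
= (1.99×9.25 + 0.452×2.05)/(1.99 + 0.452) = 19.33/2.442 = 7.917 mg/L.

7.92 mg/L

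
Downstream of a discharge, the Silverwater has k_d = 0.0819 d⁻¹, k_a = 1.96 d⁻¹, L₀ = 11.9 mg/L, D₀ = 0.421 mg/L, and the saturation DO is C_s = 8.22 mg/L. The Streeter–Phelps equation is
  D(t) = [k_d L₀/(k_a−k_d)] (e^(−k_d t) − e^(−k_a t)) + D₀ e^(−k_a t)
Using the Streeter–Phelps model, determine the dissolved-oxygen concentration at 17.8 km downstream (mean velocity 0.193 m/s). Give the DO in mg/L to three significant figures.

DO ≈ 7.76 mg/L

Travel time t = x/v = 17.8 km / (0.193 m/s) = 17800 m / 0.193 m/s = 92230 s = 1.067 d.
k_d L₀/(k_a−k_d) = 0.0819×11.9/(1.96−0.0819) = 0.9746/1.878 = 0.5189 mg/L.
e^(−k_d t) = e^(−0.0819×1.067) = 0.9163; e^(−k_a t) = e^(−1.96×1.067) = 0.1234.
D = 0.5189 × (0.9163 − 0.1234) + 0.421 × 0.1234 = 0.4114 + 0.05196 = 0.4634 mg/L.
DO = C_s − D = 8.22 − 0.4634 = 7.757 mg/L.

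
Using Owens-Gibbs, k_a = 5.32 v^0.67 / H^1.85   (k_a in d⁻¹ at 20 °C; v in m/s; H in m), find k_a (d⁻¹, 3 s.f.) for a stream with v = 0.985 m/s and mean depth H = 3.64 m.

k_a ≈ 0.482 d⁻¹

k_a = 5.32 × 0.985^0.67 / 3.64^1.85 = 5.32 × 0.9899 / 10.92 = 0.4825 d⁻¹.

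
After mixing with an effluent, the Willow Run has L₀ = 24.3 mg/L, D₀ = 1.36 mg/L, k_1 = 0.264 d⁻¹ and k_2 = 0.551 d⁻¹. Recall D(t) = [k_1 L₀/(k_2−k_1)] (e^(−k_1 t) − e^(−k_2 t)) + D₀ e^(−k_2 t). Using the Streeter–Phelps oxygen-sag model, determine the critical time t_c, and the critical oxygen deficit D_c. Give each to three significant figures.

At the critical point dD/dt = 0, so k_1 L₀ e^(−k_1 t) = k_2 D. Substituting D(t) from the Streeter–Phelps equation and solving for t gives
t_c = ln[(k_2/k_1)(1 − D₀(k_2−k_1)/(k_1 L₀))] / (k_2−k_1).
Here k_2−k_1 = 0.2870 d⁻¹ and 1 − D₀(k_2−k_1)/(k_1 L₀) = 1 − 1.36×0.2870/(0.264×24.3) = 0.9392, so
t_c = ln(2.087 × 0.9392) / 0.2870 = 0.6730 / 0.2870 = 2.345 d.
L(t_c) = L₀ e^(−k_1 t_c) = 24.3 × 0.5384 = 13.08 mg/L, and at the critical point k_2 D_c = k_1 L, so D_c = (0.264/0.551) × 13.08 = 6.269 mg/L.

t_c ≈ 2.34 d; D_c ≈ 6.27 mg/L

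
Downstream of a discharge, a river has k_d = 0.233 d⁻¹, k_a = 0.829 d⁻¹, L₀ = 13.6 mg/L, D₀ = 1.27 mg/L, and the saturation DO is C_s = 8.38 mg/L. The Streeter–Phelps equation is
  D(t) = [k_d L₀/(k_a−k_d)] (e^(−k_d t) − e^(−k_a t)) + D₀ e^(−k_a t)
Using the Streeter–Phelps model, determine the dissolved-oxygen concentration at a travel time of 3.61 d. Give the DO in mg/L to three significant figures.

DO ≈ 6.29 mg/L

k_d L₀/(k_a−k_d) = 0.233×13.6/(0.829−0.233) = 3.169/0.5960 = 5.317 mg/L.
e^(−k_d t) = e^(−0.233×3.610) = 0.4312; e^(−k_a t) = e^(−0.829×3.610) = 0.05015.
D = 5.317 × (0.4312 − 0.05015) + 1.27 × 0.05015 = 2.026 + 0.06369 = 2.090 mg/L.
DO = C_s − D = 8.38 − 2.090 = 6.290 mg/L.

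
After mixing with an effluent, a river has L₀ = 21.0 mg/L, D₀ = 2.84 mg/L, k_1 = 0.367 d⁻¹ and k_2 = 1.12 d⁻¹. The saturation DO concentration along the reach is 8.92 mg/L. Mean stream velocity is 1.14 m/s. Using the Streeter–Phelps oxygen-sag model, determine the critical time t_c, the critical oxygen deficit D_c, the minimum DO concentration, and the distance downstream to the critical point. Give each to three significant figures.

t_c = [1/(k_2−k_1)] ln[(k_2/k_1)(1 − D₀(k_2−k_1)/(k_1 L₀))]
= [1/(1.12−0.367)] ln[(1.12/0.367)(1 − 2.84×0.7530/(0.367×21.0))]
= (1/0.7530) ln[3.052 × 0.7225] = 1.328 × ln(2.205) = 1.328 × 0.7907 = 1.050 d.
L(t_c) = L₀ e^(−k_1 t_c) = 21.0 × 0.6802 = 14.28 mg/L, and at the critical point k_2 D_c = k_1 L, so D_c = (0.367/1.12) × 14.28 = 4.681 mg/L.
Minimum DO = C_s − D_c = 8.92 − 4.681 = 4.239 mg/L.
x_c = v t_c = 1.14 m/s × 1.050 d × 86400 s/d = 103400 m ≈ 103 km.

t_c ≈ 1.05 d; D_c ≈ 4.68 mg/L; min DO ≈ 4.24 mg/L; x_c ≈ 103 km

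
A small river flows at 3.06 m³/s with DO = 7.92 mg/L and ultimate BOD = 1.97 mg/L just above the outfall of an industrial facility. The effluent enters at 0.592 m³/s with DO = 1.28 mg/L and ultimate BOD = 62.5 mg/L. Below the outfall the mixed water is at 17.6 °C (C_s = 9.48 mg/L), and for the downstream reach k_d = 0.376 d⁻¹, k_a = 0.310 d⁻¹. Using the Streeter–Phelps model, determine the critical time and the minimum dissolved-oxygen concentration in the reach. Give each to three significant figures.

t_c ≈ 2.34 d; minimum DO ≈ 3.55 mg/L

Mixed DO = (3.06×7.92 + 0.592×1.28)/(3.06+0.592) = 24.99/3.652 = 6.844 mg/L.
Mixed L₀ = (3.06×1.97 + 0.592×62.5)/(3.652) = 43.03/3.652 = 11.78 mg/L.
Initial deficit D₀ = C_s − DO₀ = 9.48 − 6.844 = 2.636 mg/L.
t_c = (1/-0.06600) ln[(0.310/0.376)(1 − 2.636×-0.06600/(0.376×11.78))] = -15.15 × ln(0.8569) = 2.341 d.
D_c = (0.376/0.310) × 11.78 × e^(−0.376×2.341) = 1.213 × 11.78 × 0.4147 = 5.927 mg/L.
Minimum DO = 9.48 − 5.927 = 3.553 mg/L.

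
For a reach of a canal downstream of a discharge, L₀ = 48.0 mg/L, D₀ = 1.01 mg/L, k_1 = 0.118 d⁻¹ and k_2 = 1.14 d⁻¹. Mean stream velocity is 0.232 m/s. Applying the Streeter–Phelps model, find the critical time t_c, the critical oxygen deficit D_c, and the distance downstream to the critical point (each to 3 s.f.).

t_c ≈ 2.02 d; D_c ≈ 3.91 mg/L; x_c ≈ 40.5 km

t_c = [1/(k_2−k_1)] ln[(k_2/k_1)(1 − D₀(k_2−k_1)/(k_1 L₀))]
= [1/(1.14−0.118)] ln[(1.14/0.118)(1 − 1.01×1.022/(0.118×48.0))]
= (1/1.022) ln[9.661 × 0.8178] = 0.9785 × ln(7.900) = 0.9785 × 2.067 = 2.022 d.
D_c = (k_1/k_2) L₀ e^(−k_1 t_c) = (0.118/1.14) × 48.0 × e^(−0.118×2.022) = 0.1035 × 48.0 × 0.7877 = 3.914 mg/L.
x_c = v t_c = 0.232 m/s × 2.022 d × 86400 s/d = 40540 m ≈ 40.5 km.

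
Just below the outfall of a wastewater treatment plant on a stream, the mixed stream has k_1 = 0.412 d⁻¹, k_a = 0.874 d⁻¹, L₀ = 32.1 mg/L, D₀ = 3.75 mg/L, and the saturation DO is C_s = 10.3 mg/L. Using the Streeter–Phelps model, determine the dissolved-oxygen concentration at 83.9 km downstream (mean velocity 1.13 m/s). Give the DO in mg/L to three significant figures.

DO ≈ 1.95 mg/L

Travel time t = x/v = 83.9 km / (1.13 m/s) = 83900 m / 1.13 m/s = 74250 s = 0.8593 d.
k_1 L₀/(k_a−k_1) = 0.412×32.1/(0.874−0.412) = 13.23/0.4620 = 28.63 mg/L.
e^(−k_1 t) = e^(−0.412×0.8593) = 0.7018; e^(−k_a t) = e^(−0.874×0.8593) = 0.4719.
D = 28.63 × (0.7018 − 0.4719) + 3.75 × 0.4719 = 6.583 + 1.769 = 8.353 mg/L.
DO = C_s − D = 10.3 − 8.353 = 1.947 mg/L.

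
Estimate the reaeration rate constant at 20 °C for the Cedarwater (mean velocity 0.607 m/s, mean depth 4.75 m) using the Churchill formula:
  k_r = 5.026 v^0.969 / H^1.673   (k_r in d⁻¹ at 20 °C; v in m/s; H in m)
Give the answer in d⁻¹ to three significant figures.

k_r = 5.026 × 0.607^0.969 / 4.75^1.673 = 5.026 × 0.6165 / 13.56 = 0.2286 d⁻¹.

k_r ≈ 0.229 d⁻¹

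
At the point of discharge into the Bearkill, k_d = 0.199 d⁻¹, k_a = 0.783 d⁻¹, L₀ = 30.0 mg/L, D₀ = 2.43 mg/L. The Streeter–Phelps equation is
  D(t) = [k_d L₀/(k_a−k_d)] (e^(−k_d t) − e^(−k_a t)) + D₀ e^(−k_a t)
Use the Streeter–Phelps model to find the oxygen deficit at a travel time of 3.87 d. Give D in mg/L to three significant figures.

k_d L₀/(k_a−k_d) = 0.199×30.0/(0.783−0.199) = 5.970/0.5840 = 10.22 mg/L.
e^(−k_d t) = e^(−0.199×3.870) = 0.4630; e^(−k_a t) = e^(−0.783×3.870) = 0.04831.
D = 10.22 × (0.4630 − 0.04831) + 2.43 × 0.04831 = 4.239 + 0.1174 = 4.356 mg/L.

D ≈ 4.36 mg/L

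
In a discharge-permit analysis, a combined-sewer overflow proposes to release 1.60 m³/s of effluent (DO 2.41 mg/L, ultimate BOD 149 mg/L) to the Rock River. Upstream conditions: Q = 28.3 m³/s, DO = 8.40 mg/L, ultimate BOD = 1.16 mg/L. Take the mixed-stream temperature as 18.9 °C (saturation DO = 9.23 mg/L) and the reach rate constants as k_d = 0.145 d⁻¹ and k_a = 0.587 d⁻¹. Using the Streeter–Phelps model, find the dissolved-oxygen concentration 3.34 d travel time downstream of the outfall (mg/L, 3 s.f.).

Mixed DO = (28.3×8.40 + 1.60×2.41)/(28.3+1.60) = 241.6/29.90 = 8.079 mg/L.
Mixed L₀ = (28.3×1.16 + 1.60×149)/(29.90) = 271.2/29.90 = 9.071 mg/L.
Initial deficit D₀ = C_s − DO₀ = 9.23 − 8.079 = 1.151 mg/L.
D(3.34) = [0.145×9.071/(0.587−0.145)](e^(−0.145×3.34) − e^(−0.587×3.34)) + 1.151 e^(−0.587×3.34)
= 2.976 × (0.6161 − 0.1408) + 1.151 × 0.1408 = 1.577 mg/L.
DO = 9.23 − 1.577 = 7.653 mg/L.

DO ≈ 7.65 mg/L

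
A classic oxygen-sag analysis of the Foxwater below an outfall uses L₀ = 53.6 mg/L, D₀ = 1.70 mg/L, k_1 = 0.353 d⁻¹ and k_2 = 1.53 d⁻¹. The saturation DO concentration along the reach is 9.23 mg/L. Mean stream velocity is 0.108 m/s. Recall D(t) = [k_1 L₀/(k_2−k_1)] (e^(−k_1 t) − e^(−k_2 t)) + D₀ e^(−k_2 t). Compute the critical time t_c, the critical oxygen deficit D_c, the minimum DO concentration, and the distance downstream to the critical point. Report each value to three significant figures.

At the critical point dD/dt = 0, so k_1 L₀ e^(−k_1 t) = k_2 D. Substituting D(t) from the Streeter–Phelps equation and solving for t gives
t_c = ln[(k_2/k_1)(1 − D₀(k_2−k_1)/(k_1 L₀))] / (k_2−k_1).
Here k_2−k_1 = 1.177 d⁻¹ and 1 − D₀(k_2−k_1)/(k_1 L₀) = 1 − 1.70×1.177/(0.353×53.6) = 0.8942, so
t_c = ln(4.334 × 0.8942) / 1.177 = 1.355 / 1.177 = 1.151 d.
L(t_c) = L₀ e^(−k_1 t_c) = 53.6 × 0.6661 = 35.70 mg/L, and at the critical point k_2 D_c = k_1 L, so D_c = (0.353/1.53) × 35.70 = 8.237 mg/L.
Minimum DO = C_s − D_c = 9.23 − 8.237 = 0.9927 mg/L.
x_c = v t_c = 0.108 m/s × 1.151 d × 86400 s/d = 10740 m ≈ 10.7 km.

t_c ≈ 1.15 d; D_c ≈ 8.24 mg/L; min DO ≈ 0.993 mg/L; x_c ≈ 10.7 km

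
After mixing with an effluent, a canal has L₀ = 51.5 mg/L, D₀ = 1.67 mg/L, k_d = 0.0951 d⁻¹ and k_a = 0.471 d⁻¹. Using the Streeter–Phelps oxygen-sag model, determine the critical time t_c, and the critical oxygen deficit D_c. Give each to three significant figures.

t_c ≈ 3.89 d; D_c ≈ 7.18 mg/L

With k_a/k_d = 4.953 and 1 − D₀(k_a−k_d)/(k_d L₀) = 0.8718,
t_c = ln(4.953 × 0.8718) / (0.471 − 0.0951) = ln(4.318) / 0.3759 = 1.463/0.3759 = 3.891 d.
L(t_c) = L₀ e^(−k_d t_c) = 51.5 × 0.6907 = 35.57 mg/L, and at the critical point k_a D_c = k_d L, so D_c = (0.0951/0.471) × 35.57 = 7.182 mg/L.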